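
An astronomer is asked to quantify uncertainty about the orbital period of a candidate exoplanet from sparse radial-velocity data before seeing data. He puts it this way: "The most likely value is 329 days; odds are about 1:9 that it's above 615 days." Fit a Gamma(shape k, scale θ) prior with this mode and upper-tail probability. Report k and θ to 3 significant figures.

Gamma(k,θ) with k>1 has mode (k−1)θ, so θ = 329/(k−1).
Need P(X < 615) = 0.9 with θ tied to k this way. Start at k = 2, θ = 329: P(X<615) ≈ 0.557.
Too low — raise k to concentrate. Iterating converges to k ≈ 5.88.
Then θ = 329/(5.88−1) ≈ 67.4.

k ≈ 5.88, θ ≈ 67.4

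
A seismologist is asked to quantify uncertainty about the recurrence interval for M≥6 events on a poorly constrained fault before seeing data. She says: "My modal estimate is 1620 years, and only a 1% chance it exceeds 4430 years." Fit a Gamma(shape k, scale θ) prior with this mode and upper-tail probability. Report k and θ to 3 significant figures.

Gamma(k,θ) with k>1 has mode (k−1)θ, so θ = 1620/(k−1).
Need P(X < 4430) = 0.99 with θ tied to k this way. Start at k = 2, θ = 1620: P(X<4430) ≈ 0.758.
Too low — raise k to concentrate. Iterating converges to k ≈ 5.55.
Then θ = 1620/(5.55−1) ≈ 356.

k ≈ 5.55, θ ≈ 356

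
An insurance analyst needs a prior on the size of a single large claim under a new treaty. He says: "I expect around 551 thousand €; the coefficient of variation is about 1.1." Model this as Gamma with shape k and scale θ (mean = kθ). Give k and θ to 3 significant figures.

For Gamma(k, scale θ): mean = kθ, variance = kθ², so CV = 1/√k.
CV = 1.1, hence k = 1/CV² = 0.826.
Then θ = mean/k = 551/0.826 = 667.

k ≈ 0.826, θ ≈ 667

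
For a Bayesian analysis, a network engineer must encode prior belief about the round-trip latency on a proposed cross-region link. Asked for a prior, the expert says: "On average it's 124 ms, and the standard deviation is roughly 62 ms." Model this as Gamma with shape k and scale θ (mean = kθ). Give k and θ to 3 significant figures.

k ≈ 4, θ ≈ 31

For Gamma(k, scale θ): mean = kθ, variance = kθ², so CV = 1/√k.
CV = SD/mean = 62/124 = 0.5, hence k = 1/CV² = 4.
Then θ = mean/k = 124/4 = 31.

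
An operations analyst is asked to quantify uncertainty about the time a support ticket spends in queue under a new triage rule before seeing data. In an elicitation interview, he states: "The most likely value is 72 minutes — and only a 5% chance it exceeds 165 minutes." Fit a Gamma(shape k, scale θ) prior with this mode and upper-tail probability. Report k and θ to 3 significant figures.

k ≈ 4.99, θ ≈ 18.1

Gamma(k,θ) with k>1 has mode (k−1)θ, so θ = 72/(k−1).
Need P(X < 165) = 0.95 with θ tied to k this way. Start at k = 2, θ = 72: P(X<165) ≈ 0.667.
Too low — raise k to concentrate. Iterating converges to k ≈ 4.99.
Then θ = 72/(4.99−1) ≈ 18.1.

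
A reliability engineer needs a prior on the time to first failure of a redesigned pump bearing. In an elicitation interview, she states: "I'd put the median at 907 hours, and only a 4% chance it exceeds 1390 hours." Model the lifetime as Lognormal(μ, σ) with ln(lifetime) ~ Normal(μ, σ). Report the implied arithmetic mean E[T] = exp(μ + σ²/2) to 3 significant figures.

If T ~ Lognormal(μ,σ) then ln T ~ Normal(μ,σ), so the p-quantile of ln T is μ + z_p·σ.
ln(907) = 6.81 and ln(1390) = 7.237; z_{0.5} = 0, z_{0.96} = 1.751.
σ = (7.237 − 6.81)/(1.751 − (0)) = 0.244.
μ = 6.81 − (0)·0.244 = 6.810.
E[T] = exp(μ + σ²/2) = exp(6.810 + 0.0297) = 934 hours.

E[T] ≈ 934 hours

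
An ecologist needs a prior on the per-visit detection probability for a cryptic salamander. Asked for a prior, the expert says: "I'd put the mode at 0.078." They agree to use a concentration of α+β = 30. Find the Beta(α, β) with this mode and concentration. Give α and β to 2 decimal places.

For α,β > 1 the Beta mode is (α−1)/(α+β−2). With α+β = 30, the mode is (α−1)/28.
Set (α−1)/28 = 0.078 → α = 1 + 0.078·28 = 3.18.
β = 30 − α = 26.82.

α = 3.18, β = 26.82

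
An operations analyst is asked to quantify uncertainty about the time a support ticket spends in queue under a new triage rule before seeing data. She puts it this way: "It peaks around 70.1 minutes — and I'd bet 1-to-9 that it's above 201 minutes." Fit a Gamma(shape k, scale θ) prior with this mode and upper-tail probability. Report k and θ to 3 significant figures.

k ≈ 2.72, θ ≈ 40.8

Gamma(k,θ) with k>1 has mode (k−1)θ, so θ = 70.1/(k−1).
Need P(X < 201) = 0.9 with θ tied to k this way. Start at k = 2, θ = 70.1: P(X<201) ≈ 0.780.
Too low — raise k to concentrate. Iterating converges to k ≈ 2.72.
Then θ = 70.1/(2.72−1) ≈ 40.8.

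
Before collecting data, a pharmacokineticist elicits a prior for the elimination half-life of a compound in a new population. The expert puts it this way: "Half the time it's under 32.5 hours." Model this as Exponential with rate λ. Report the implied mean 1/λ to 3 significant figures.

Exponential median = ln 2 / λ, so λ = ln 2 / 32.5 = 0.0213.
Mean = 1/λ = 46.9 hours.

mean ≈ 46.9 hours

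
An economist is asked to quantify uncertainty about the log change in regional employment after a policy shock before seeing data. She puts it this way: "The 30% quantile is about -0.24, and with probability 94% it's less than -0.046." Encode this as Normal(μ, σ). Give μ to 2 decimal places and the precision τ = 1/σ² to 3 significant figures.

μ = -0.19, τ = 115

For Normal(μ,σ), the p-quantile is μ + z_p·σ. Here z_{0.3} = -0.5244, z_{0.94} = 1.555.
So -0.24 = μ − 0.5244σ and -0.046 = μ + 1.555σ.
Subtracting: σ = (-0.046 − -0.24)/(1.555 − (-0.5244)) = 0.09.
Then μ = -0.24 − (-0.5244)·0.09 = -0.19.
Precision τ = 1/σ² = 1/0.09331² = 115.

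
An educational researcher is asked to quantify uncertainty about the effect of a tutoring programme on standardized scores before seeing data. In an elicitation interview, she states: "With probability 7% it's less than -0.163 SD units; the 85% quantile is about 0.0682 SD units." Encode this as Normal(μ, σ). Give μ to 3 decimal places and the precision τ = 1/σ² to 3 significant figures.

The p-quantile of Normal(μ,σ) is μ + z_p·σ, with z_{0.07} = -1.476 and z_{0.85} = 1.036.
Eliminate σ: μ = (z₂·x₁ − z₁·x₂)/(z₂ − z₁) = (1.036·-0.163 − (-1.476)·0.0682)/2.512 = -0.027.
Then σ = (x₂ − x₁)/(z₂ − z₁) = (0.0682 − -0.163)/2.512 = 0.092.
Precision τ = 1/σ² = 1/0.09203² = 118.

μ = -0.027, τ = 118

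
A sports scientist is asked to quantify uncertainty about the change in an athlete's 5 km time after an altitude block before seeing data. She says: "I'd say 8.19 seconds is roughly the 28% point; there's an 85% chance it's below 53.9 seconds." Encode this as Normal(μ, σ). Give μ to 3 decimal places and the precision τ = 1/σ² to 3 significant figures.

The p-quantile of Normal(μ,σ) is μ + z_p·σ, with z_{0.28} = -0.5828 and z_{0.85} = 1.036.
Eliminate σ: μ = (z₂·x₁ − z₁·x₂)/(z₂ − z₁) = (1.036·8.19 − (-0.5828)·53.9)/1.619 = 24.643.
Then σ = (x₂ − x₁)/(z₂ − z₁) = (53.9 − 8.19)/1.619 = 28.229.
Precision τ = 1/σ² = 1/28.23² = 0.00125.

μ = 24.643, τ = 0.00125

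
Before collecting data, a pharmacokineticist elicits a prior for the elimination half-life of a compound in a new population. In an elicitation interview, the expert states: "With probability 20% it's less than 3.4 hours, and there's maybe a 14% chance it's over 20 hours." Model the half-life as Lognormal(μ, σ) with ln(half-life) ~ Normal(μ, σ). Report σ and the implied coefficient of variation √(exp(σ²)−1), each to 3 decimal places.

σ ≈ 0.922, CV ≈ 1.157

If T ~ Lognormal(μ,σ) then ln T ~ Normal(μ,σ), so the p-quantile of ln T is μ + z_p·σ.
ln(3.4) = 1.224 and ln(20) = 2.996; z_{0.2} = -0.8416, z_{0.86} = 1.08.
σ = (2.996 − 1.224)/(1.08 − (-0.8416)) = 0.922.
μ = 1.224 − (-0.8416)·0.922 = 2.000.
CV = √(exp(σ²)−1) = √(exp(0.8500)−1) = 1.157.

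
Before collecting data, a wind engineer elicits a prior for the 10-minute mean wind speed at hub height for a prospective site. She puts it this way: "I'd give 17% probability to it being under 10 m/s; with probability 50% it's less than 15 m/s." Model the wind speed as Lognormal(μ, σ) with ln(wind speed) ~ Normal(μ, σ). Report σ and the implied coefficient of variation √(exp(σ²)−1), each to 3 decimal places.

If T ~ Lognormal(μ,σ) then ln T ~ Normal(μ,σ), so the p-quantile of ln T is μ + z_p·σ.
ln(10) = 2.303 and ln(15) = 2.708; z_{0.17} = -0.9542, z_{0.5} = 0.
σ = (2.708 − 2.303)/(0 − (-0.9542)) = 0.425.
μ = 2.303 − (-0.9542)·0.425 = 2.708.
CV = √(exp(σ²)−1) = √(exp(0.1806)−1) = 0.445.

σ ≈ 0.425, CV ≈ 0.445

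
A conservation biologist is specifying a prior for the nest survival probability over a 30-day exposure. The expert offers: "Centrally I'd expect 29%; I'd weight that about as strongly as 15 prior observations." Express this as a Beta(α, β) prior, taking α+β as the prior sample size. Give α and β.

α = 4.35, β = 10.65

Under the effective-sample-size interpretation, Beta(α, β) has prior mean α/(α+β) and prior sample size α+β.
So α+β = 15 and α/(α+β) = 0.29, giving α = 0.29·15 = 4.35 and β = 15 − 4.35 = 10.65.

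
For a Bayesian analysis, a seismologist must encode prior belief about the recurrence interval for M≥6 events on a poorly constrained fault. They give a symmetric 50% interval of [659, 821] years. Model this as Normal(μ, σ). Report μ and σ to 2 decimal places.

μ = 740.00, σ = 120.09

A symmetric 50% interval runs μ ± z·σ with z = 0.6745.
Half-width = 81, so σ = 81/0.6745 = 120.09.
μ is the interval midpoint, 740.00.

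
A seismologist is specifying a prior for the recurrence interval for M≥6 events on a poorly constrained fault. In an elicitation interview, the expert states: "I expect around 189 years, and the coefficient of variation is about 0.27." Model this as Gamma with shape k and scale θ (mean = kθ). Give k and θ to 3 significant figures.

For Gamma(k, scale θ): mean = kθ, variance = kθ², so CV = 1/√k.
CV = 0.27, hence k = 1/CV² = 13.7.
Then θ = mean/k = 189/13.7 = 13.8.

k ≈ 13.7, θ ≈ 13.8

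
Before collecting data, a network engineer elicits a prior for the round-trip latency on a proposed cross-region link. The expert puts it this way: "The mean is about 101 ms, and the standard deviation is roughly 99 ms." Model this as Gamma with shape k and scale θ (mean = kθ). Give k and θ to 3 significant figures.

k ≈ 1.04, θ ≈ 97

For Gamma(k, scale θ): mean = kθ, variance = kθ², so CV = 1/√k.
CV = SD/mean = 99/101 = 0.9802, hence k = 1/CV² = 1.04.
Then θ = mean/k = 101/1.04 = 97.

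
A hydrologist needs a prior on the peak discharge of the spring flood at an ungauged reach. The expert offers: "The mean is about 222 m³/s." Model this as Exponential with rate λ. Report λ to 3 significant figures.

Exponential mean = 1/λ, so λ = 1/222.0 = 0.0045.

λ ≈ 0.0045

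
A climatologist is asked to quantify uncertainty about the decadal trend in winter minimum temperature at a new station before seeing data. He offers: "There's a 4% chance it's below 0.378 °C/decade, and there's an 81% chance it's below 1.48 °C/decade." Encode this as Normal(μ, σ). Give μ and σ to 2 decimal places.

μ = 1.11, σ = 0.42

The p-quantile of Normal(μ,σ) is μ + z_p·σ, with z_{0.04} = -1.751 and z_{0.81} = 0.8779.
Eliminate σ: μ = (z₂·x₁ − z₁·x₂)/(z₂ − z₁) = (0.8779·0.378 − (-1.751)·1.48)/2.629 = 1.11.
Then σ = (x₂ − x₁)/(z₂ − z₁) = (1.48 − 0.378)/2.629 = 0.42.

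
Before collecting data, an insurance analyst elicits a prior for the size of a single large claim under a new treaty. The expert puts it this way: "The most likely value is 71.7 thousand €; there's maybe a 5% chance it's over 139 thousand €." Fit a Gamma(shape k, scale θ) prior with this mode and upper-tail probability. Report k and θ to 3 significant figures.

Gamma(k,θ) with k>1 has mode (k−1)θ, so θ = 71.7/(k−1).
Need P(X < 139) = 0.95 with θ tied to k this way. Start at k = 2, θ = 71.7: P(X<139) ≈ 0.577.
Too low — raise k to concentrate. Iterating converges to k ≈ 7.34.
Then θ = 71.7/(7.34−1) ≈ 11.3.

k ≈ 7.34, θ ≈ 11.3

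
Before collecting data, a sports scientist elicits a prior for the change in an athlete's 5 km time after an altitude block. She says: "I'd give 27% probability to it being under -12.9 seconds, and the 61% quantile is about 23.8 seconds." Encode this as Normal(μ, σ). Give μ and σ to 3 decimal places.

μ = 12.310, σ = 41.137

For Normal(μ,σ), the p-quantile is μ + z_p·σ. Here z_{0.27} = -0.6128, z_{0.61} = 0.2793.
So -12.9 = μ − 0.6128σ and 23.8 = μ + 0.2793σ.
Subtracting: σ = (23.8 − -12.9)/(0.2793 − (-0.6128)) = 41.137.
Then μ = -12.9 − (-0.6128)·41.137 = 12.310.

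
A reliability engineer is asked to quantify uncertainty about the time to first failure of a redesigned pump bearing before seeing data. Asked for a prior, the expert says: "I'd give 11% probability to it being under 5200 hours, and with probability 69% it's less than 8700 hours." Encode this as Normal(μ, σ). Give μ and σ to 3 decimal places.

μ = 7692.396, σ = 2032.074

For Normal(μ,σ), the p-quantile is μ + z_p·σ. Here z_{0.11} = -1.227, z_{0.69} = 0.4959.
So 5200 = μ − 1.227σ and 8700 = μ + 0.4959σ.
Subtracting: σ = (8700 − 5200)/(0.4959 − (-1.227)) = 2032.074.
Then μ = 5200 − (-1.227)·2032.074 = 7692.396.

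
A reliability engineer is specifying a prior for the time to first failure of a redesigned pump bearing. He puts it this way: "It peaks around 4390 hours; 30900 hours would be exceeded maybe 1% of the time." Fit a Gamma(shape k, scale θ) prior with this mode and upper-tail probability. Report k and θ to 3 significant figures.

Gamma(k,θ) with k>1 has mode (k−1)θ, so θ = 4390/(k−1).
Need P(X < 30900) = 0.99 with θ tied to k this way. Start at k = 2, θ = 4390: P(X<30900) ≈ 0.993.
Too high — lower k to spread out. Iterating converges to k ≈ 1.92.
Then θ = 4390/(1.92−1) ≈ 4760.

k ≈ 1.92, θ ≈ 4760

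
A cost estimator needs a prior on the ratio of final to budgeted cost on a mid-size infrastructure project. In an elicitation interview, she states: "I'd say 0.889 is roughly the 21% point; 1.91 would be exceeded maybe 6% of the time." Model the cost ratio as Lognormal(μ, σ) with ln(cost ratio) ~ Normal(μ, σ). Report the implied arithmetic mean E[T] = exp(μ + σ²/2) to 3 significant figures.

If T ~ Lognormal(μ,σ) then ln T ~ Normal(μ,σ), so the p-quantile of ln T is μ + z_p·σ.
ln(0.889) = -0.1177 and ln(1.91) = 0.6471; z_{0.21} = -0.8064, z_{0.94} = 1.555.
σ = (0.6471 − -0.1177)/(1.555 − (-0.8064)) = 0.324.
μ = -0.1177 − (-0.8064)·0.324 = 0.144.
E[T] = exp(μ + σ²/2) = exp(0.144 + 0.0525) = 1.22.

E[T] ≈ 1.22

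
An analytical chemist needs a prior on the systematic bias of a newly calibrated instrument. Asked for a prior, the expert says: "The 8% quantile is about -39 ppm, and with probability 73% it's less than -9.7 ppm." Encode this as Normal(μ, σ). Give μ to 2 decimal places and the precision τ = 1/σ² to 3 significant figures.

μ = -18.60, τ = 0.00474

For Normal(μ,σ), the p-quantile is μ + z_p·σ. Here z_{0.08} = -1.405, z_{0.73} = 0.6128.
So -39 = μ − 1.405σ and -9.7 = μ + 0.6128σ.
Subtracting: σ = (-9.7 − -39)/(0.6128 − (-1.405)) = 14.52.
Then μ = -39 − (-1.405)·14.52 = -18.60.
Precision τ = 1/σ² = 1/14.52² = 0.00474.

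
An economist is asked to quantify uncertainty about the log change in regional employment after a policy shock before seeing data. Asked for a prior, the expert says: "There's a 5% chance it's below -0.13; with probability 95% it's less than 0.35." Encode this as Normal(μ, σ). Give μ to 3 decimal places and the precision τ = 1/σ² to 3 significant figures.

The p-quantile of Normal(μ,σ) is μ + z_p·σ, with z_{0.05} = -1.645 and z_{0.95} = 1.645.
Eliminate σ: μ = (z₂·x₁ − z₁·x₂)/(z₂ − z₁) = (1.645·-0.13 − (-1.645)·0.35)/3.29 = 0.110.
Then σ = (x₂ − x₁)/(z₂ − z₁) = (0.35 − -0.13)/3.29 = 0.146.
Precision τ = 1/σ² = 1/0.1459² = 47.

μ = 0.110, τ = 47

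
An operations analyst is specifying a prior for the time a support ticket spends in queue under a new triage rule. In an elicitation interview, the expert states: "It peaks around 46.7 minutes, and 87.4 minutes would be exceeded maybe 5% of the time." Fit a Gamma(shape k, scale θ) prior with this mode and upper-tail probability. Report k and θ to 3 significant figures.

Gamma(k,θ) with k>1 has mode (k−1)θ, so θ = 46.7/(k−1).
Need P(X < 87.4) = 0.95 with θ tied to k this way. Start at k = 2, θ = 46.7: P(X<87.4) ≈ 0.558.
Too low — raise k to concentrate. Iterating converges to k ≈ 8.08.
Then θ = 46.7/(8.08−1) ≈ 6.59.

k ≈ 8.08, θ ≈ 6.59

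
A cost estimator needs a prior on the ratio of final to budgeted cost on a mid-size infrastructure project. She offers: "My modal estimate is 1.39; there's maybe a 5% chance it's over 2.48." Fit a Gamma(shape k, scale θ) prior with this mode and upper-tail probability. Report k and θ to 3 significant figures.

Gamma(k,θ) with k>1 has mode (k−1)θ, so θ = 1.39/(k−1).
Need P(X < 2.48) = 0.95 with θ tied to k this way. Start at k = 2, θ = 1.39: P(X<2.48) ≈ 0.532.
Too low — raise k to concentrate. Iterating converges to k ≈ 9.32.
Then θ = 1.39/(9.32−1) ≈ 0.167.

k ≈ 9.32, θ ≈ 0.167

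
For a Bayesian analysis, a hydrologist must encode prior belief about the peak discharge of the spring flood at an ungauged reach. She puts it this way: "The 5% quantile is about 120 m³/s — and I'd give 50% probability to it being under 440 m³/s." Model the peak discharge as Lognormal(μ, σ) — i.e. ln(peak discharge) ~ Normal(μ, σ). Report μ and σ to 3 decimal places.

If T ~ Lognormal(μ,σ) then ln T ~ Normal(μ,σ), so the p-quantile of ln T is μ + z_p·σ.
ln(120) = 4.787 and ln(440) = 6.087; z_{0.05} = -1.645, z_{0.5} = 0.
σ = (6.087 − 4.787)/(0 − (-1.645)) = 0.790.
μ = 4.787 − (-1.645)·0.790 = 6.087.

μ ≈ 6.087, σ ≈ 0.790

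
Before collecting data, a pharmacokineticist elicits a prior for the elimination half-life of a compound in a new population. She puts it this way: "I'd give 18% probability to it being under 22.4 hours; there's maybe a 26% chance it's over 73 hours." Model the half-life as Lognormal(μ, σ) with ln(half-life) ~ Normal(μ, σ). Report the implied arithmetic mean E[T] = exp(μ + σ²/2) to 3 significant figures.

E[T] ≈ 59.7 hours

If T ~ Lognormal(μ,σ) then ln T ~ Normal(μ,σ), so the p-quantile of ln T is μ + z_p·σ.
ln(22.4) = 3.109 and ln(73) = 4.29; z_{0.18} = -0.9154, z_{0.74} = 0.6433.
σ = (4.29 − 3.109)/(0.6433 − (-0.9154)) = 0.758.
μ = 3.109 − (-0.9154)·0.758 = 3.803.
E[T] = exp(μ + σ²/2) = exp(3.803 + 0.2872) = 59.7 hours.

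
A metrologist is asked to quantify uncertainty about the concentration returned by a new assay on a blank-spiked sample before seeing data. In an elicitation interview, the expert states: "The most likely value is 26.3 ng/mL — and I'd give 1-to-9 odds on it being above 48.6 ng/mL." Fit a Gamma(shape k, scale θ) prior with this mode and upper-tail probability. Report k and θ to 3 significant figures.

k ≈ 6.06, θ ≈ 5.2

Gamma(k,θ) with k>1 has mode (k−1)θ, so θ = 26.3/(k−1).
Need P(X < 48.6) = 0.9 with θ tied to k this way. Start at k = 2, θ = 26.3: P(X<48.6) ≈ 0.551.
Too low — raise k to concentrate. Iterating converges to k ≈ 6.06.
Then θ = 26.3/(6.06−1) ≈ 5.2.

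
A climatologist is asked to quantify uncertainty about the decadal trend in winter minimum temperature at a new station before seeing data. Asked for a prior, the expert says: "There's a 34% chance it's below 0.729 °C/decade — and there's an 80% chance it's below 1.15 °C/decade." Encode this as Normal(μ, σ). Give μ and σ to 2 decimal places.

For Normal(μ,σ), the p-quantile is μ + z_p·σ. Here z_{0.34} = -0.4125, z_{0.8} = 0.8416.
So 0.729 = μ − 0.4125σ and 1.15 = μ + 0.8416σ.
Subtracting: σ = (1.15 − 0.729)/(0.8416 − (-0.4125)) = 0.34.
Then μ = 0.729 − (-0.4125)·0.34 = 0.87.

μ = 0.87, σ = 0.34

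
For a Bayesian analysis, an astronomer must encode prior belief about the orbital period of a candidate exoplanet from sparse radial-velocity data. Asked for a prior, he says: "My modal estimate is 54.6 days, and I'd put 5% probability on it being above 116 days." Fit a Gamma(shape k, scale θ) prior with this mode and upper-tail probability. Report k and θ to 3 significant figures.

Gamma(k,θ) with k>1 has mode (k−1)θ, so θ = 54.6/(k−1).
Need P(X < 116) = 0.95 with θ tied to k this way. Start at k = 2, θ = 54.6: P(X<116) ≈ 0.627.
Too low — raise k to concentrate. Iterating converges to k ≈ 5.86.
Then θ = 54.6/(5.86−1) ≈ 11.2.

k ≈ 5.86, θ ≈ 11.2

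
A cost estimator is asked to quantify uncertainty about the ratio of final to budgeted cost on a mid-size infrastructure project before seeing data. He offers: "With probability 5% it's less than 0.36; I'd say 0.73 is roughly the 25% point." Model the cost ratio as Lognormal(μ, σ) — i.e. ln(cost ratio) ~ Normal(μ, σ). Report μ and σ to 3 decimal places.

μ ≈ 0.177, σ ≈ 0.729

If T ~ Lognormal(μ,σ) then ln T ~ Normal(μ,σ), so the p-quantile of ln T is μ + z_p·σ.
ln(0.36) = -1.022 and ln(0.73) = -0.3147; z_{0.05} = -1.645, z_{0.25} = -0.6745.
σ = (-0.3147 − -1.022)/(-0.6745 − (-1.645)) = 0.729.
μ = -1.022 − (-1.645)·0.729 = 0.177.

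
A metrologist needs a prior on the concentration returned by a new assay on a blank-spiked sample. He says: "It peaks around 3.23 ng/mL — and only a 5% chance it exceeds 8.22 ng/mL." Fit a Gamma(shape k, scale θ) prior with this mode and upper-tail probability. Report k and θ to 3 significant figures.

k ≈ 4.11, θ ≈ 1.04

Gamma(k,θ) with k>1 has mode (k−1)θ, so θ = 3.23/(k−1).
Need P(X < 8.22) = 0.95 with θ tied to k this way. Start at k = 2, θ = 3.23: P(X<8.22) ≈ 0.722.
Too low — raise k to concentrate. Iterating converges to k ≈ 4.11.
Then θ = 3.23/(4.11−1) ≈ 1.04.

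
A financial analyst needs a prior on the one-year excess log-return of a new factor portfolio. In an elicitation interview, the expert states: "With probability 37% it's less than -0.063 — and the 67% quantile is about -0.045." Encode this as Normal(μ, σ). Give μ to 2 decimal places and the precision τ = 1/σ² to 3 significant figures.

For Normal(μ,σ), the p-quantile is μ + z_p·σ. Here z_{0.37} = -0.3319, z_{0.67} = 0.4399.
So -0.063 = μ − 0.3319σ and -0.045 = μ + 0.4399σ.
Subtracting: σ = (-0.045 − -0.063)/(0.4399 − (-0.3319)) = 0.02.
Then μ = -0.063 − (-0.3319)·0.02 = -0.06.
Precision τ = 1/σ² = 1/0.02332² = 1840.

μ = -0.06, τ = 1840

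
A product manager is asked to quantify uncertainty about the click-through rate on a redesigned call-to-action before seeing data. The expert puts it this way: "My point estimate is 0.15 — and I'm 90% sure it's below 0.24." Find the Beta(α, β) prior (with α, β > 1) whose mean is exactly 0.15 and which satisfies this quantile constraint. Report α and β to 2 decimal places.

α ≈ 4.18, β ≈ 23.69

With mean 0.15 fixed, write α = 0.15s, β = 0.85s where s = α+β.
Need P(θ < 0.24) = 0.9 under Beta(0.15s, 0.85s). Normal approximation: (q−m)/√(m(1−m)/s) ≈ z_{0.9} = 1.28, so s ≈ 0.15·0.85·(1.28)²/(0.24−0.15)² = 25.9.
At s = 25.9: P(θ<0.24) ≈ 0.893. Adjusting to match 0.9 gives s ≈ 27.88.
So α = 0.15·27.88 ≈ 4.18, β = 0.85·27.88 ≈ 23.69.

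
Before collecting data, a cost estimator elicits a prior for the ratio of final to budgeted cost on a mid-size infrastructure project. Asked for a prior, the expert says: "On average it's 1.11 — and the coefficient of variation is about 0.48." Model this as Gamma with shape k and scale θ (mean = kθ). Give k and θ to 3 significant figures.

For Gamma(k, scale θ): mean = kθ, variance = kθ², so CV = 1/√k.
CV = 0.48, hence k = 1/CV² = 4.34.
Then θ = mean/k = 1.11/4.34 = 0.256.

k ≈ 4.34, θ ≈ 0.256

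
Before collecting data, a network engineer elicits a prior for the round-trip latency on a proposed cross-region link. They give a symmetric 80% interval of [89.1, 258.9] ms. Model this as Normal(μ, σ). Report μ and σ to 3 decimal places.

A symmetric 80% interval runs μ ± z·σ with z = 1.282.
Half-width = 84.9, so σ = 84.9/1.282 = 66.248.
μ is the interval midpoint, 174.000.

μ = 174.000, σ = 66.248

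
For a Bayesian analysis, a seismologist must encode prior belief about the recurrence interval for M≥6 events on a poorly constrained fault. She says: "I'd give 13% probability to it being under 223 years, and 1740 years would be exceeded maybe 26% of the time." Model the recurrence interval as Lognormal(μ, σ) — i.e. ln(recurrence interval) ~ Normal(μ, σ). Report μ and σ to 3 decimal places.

μ ≈ 6.715, σ ≈ 1.161

If T ~ Lognormal(μ,σ) then ln T ~ Normal(μ,σ), so the p-quantile of ln T is μ + z_p·σ.
ln(223) = 5.407 and ln(1740) = 7.462; z_{0.13} = -1.126, z_{0.74} = 0.6433.
σ = (7.462 − 5.407)/(0.6433 − (-1.126)) = 1.161.
μ = 5.407 − (-1.126)·1.161 = 6.715.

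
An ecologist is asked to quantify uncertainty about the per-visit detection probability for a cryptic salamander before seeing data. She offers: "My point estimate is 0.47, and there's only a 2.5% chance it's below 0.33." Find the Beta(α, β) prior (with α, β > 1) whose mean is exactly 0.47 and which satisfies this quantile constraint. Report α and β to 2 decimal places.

α ≈ 21.87, β ≈ 24.66

With mean 0.47 fixed, write α = 0.47s, β = 0.53s where s = α+β.
Need P(θ < 0.33) = 0.025 under Beta(0.47s, 0.53s). Normal approximation: (q−m)/√(m(1−m)/s) ≈ z_{0.025} = -1.96, so s ≈ 0.47·0.53·(-1.96)²/(0.33−0.47)² = 48.8.
At s = 48.8: P(θ<0.33) ≈ 0.022. Adjusting to match 0.025 gives s ≈ 46.52.
So α = 0.47·46.52 ≈ 21.87, β = 0.53·46.52 ≈ 24.66.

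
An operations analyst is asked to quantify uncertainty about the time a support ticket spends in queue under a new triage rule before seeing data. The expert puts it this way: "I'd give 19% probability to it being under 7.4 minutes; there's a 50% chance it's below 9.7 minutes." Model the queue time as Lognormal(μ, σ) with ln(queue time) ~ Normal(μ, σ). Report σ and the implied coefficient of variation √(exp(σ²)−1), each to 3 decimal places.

If T ~ Lognormal(μ,σ) then ln T ~ Normal(μ,σ), so the p-quantile of ln T is μ + z_p·σ.
ln(7.4) = 2.001 and ln(9.7) = 2.272; z_{0.19} = -0.8779, z_{0.5} = 0.
σ = (2.272 − 2.001)/(0 − (-0.8779)) = 0.308.
μ = 2.001 − (-0.8779)·0.308 = 2.272.
CV = √(exp(σ²)−1) = √(exp(0.0950)−1) = 0.316.

σ ≈ 0.308, CV ≈ 0.316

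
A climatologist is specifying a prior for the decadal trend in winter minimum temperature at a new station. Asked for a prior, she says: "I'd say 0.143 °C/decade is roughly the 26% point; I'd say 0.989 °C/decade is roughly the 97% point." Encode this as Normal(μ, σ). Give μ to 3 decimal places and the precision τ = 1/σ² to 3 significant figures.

μ = 0.359, τ = 8.9

The p-quantile of Normal(μ,σ) is μ + z_p·σ, with z_{0.26} = -0.6433 and z_{0.97} = 1.881.
Eliminate σ: μ = (z₂·x₁ − z₁·x₂)/(z₂ − z₁) = (1.881·0.143 − (-0.6433)·0.989)/2.524 = 0.359.
Then σ = (x₂ − x₁)/(z₂ − z₁) = (0.989 − 0.143)/2.524 = 0.335.
Precision τ = 1/σ² = 1/0.3352² = 8.9.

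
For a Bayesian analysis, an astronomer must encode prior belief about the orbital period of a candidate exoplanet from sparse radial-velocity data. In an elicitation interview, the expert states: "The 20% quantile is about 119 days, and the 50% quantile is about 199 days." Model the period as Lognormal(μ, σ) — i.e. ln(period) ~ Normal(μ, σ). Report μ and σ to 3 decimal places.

μ ≈ 5.293, σ ≈ 0.611

If T ~ Lognormal(μ,σ) then ln T ~ Normal(μ,σ), so the p-quantile of ln T is μ + z_p·σ.
ln(119) = 4.779 and ln(199) = 5.293; z_{0.2} = -0.8416, z_{0.5} = 0.
σ = (5.293 − 4.779)/(0 − (-0.8416)) = 0.611.
μ = 4.779 − (-0.8416)·0.611 = 5.293.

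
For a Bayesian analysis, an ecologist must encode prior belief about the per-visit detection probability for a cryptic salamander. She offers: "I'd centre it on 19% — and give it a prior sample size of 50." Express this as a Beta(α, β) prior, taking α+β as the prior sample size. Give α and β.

Under the effective-sample-size interpretation, Beta(α, β) has prior mean α/(α+β) and prior sample size α+β.
So α+β = 50 and α/(α+β) = 0.19, giving α = 0.19·50 = 9.5 and β = 50 − 9.5 = 40.5.

α = 9.5, β = 40.5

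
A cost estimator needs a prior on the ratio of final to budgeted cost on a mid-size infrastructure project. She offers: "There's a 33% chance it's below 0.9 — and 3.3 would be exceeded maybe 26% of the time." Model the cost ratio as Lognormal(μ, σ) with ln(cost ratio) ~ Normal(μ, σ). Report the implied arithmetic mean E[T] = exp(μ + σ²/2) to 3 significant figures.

E[T] ≈ 3.13

If T ~ Lognormal(μ,σ) then ln T ~ Normal(μ,σ), so the p-quantile of ln T is μ + z_p·σ.
ln(0.9) = -0.1054 and ln(3.3) = 1.194; z_{0.33} = -0.4399, z_{0.74} = 0.6433.
σ = (1.194 − -0.1054)/(0.6433 − (-0.4399)) = 1.199.
μ = -0.1054 − (-0.4399)·1.199 = 0.422.
E[T] = exp(μ + σ²/2) = exp(0.422 + 0.7193) = 3.13.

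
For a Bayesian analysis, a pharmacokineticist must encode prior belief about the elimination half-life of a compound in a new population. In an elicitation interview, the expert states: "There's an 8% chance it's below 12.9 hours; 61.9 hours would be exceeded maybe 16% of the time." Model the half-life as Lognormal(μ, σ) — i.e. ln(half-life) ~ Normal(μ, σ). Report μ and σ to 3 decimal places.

μ ≈ 3.476, σ ≈ 0.654

If T ~ Lognormal(μ,σ) then ln T ~ Normal(μ,σ), so the p-quantile of ln T is μ + z_p·σ.
ln(12.9) = 2.557 and ln(61.9) = 4.126; z_{0.08} = -1.405, z_{0.84} = 0.9945.
σ = (4.126 − 2.557)/(0.9945 − (-1.405)) = 0.654.
μ = 2.557 − (-1.405)·0.654 = 3.476.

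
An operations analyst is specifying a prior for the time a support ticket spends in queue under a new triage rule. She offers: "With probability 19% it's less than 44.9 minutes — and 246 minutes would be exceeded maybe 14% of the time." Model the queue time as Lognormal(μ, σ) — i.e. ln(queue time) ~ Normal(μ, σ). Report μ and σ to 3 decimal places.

μ ≈ 4.567, σ ≈ 0.869

If T ~ Lognormal(μ,σ) then ln T ~ Normal(μ,σ), so the p-quantile of ln T is μ + z_p·σ.
ln(44.9) = 3.804 and ln(246) = 5.505; z_{0.19} = -0.8779, z_{0.86} = 1.08.
σ = (5.505 − 3.804)/(1.08 − (-0.8779)) = 0.869.
μ = 3.804 − (-0.8779)·0.869 = 4.567.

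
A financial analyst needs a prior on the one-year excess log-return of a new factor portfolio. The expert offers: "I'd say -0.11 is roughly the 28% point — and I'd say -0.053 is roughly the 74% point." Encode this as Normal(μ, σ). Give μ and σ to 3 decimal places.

For Normal(μ,σ), the p-quantile is μ + z_p·σ. Here z_{0.28} = -0.5828, z_{0.74} = 0.6433.
So -0.11 = μ − 0.5828σ and -0.053 = μ + 0.6433σ.
Subtracting: σ = (-0.053 − -0.11)/(0.6433 − (-0.5828)) = 0.046.
Then μ = -0.11 − (-0.5828)·0.046 = -0.083.

μ = -0.083, σ = 0.046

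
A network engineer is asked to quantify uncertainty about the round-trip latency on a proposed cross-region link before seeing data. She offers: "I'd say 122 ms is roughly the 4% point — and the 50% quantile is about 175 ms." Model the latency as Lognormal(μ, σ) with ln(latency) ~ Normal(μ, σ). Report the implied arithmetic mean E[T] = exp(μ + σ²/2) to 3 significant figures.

E[T] ≈ 179 ms

If T ~ Lognormal(μ,σ) then ln T ~ Normal(μ,σ), so the p-quantile of ln T is μ + z_p·σ.
ln(122) = 4.804 and ln(175) = 5.165; z_{0.04} = -1.751, z_{0.5} = 0.
σ = (5.165 − 4.804)/(0 − (-1.751)) = 0.206.
μ = 4.804 − (-1.751)·0.206 = 5.165.
E[T] = exp(μ + σ²/2) = exp(5.165 + 0.0212) = 179 ms.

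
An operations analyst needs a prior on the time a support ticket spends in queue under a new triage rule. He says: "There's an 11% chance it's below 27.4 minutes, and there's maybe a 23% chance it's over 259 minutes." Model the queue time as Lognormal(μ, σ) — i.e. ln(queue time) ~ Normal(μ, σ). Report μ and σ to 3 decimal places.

If T ~ Lognormal(μ,σ) then ln T ~ Normal(μ,σ), so the p-quantile of ln T is μ + z_p·σ.
ln(27.4) = 3.311 and ln(259) = 5.557; z_{0.11} = -1.227, z_{0.77} = 0.7388.
σ = (5.557 − 3.311)/(0.7388 − (-1.227)) = 1.143.
μ = 3.311 − (-1.227)·1.143 = 4.712.

μ ≈ 4.712, σ ≈ 1.143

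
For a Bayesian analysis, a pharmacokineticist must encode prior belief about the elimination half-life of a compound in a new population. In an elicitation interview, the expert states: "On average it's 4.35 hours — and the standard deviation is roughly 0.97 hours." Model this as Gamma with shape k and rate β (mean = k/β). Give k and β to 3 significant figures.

For Gamma(k, rate β): mean = k/β, variance = k/β², so CV = 1/√k.
CV = SD/mean = 0.97/4.35 = 0.223, hence k = 1/CV² = 20.1.
Then β = k/mean = 20.1/4.35 = 4.62.

k ≈ 20.1, β ≈ 4.62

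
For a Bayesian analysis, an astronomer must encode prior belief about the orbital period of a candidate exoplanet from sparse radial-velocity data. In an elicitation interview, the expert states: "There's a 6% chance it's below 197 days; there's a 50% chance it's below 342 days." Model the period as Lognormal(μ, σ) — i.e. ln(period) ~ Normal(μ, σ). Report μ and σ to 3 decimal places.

If T ~ Lognormal(μ,σ) then ln T ~ Normal(μ,σ), so the p-quantile of ln T is μ + z_p·σ.
ln(197) = 5.283 and ln(342) = 5.835; z_{0.06} = -1.555, z_{0.5} = 0.
σ = (5.835 − 5.283)/(0 − (-1.555)) = 0.355.
μ = 5.283 − (-1.555)·0.355 = 5.835.

μ ≈ 5.835, σ ≈ 0.355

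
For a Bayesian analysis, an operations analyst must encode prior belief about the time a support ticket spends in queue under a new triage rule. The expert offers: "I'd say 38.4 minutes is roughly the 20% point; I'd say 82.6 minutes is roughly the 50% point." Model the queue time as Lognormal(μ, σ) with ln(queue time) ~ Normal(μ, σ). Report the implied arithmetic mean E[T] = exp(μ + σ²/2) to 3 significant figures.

E[T] ≈ 125 minutes

If T ~ Lognormal(μ,σ) then ln T ~ Normal(μ,σ), so the p-quantile of ln T is μ + z_p·σ.
ln(38.4) = 3.648 and ln(82.6) = 4.414; z_{0.2} = -0.8416, z_{0.5} = 0.
σ = (4.414 − 3.648)/(0 − (-0.8416)) = 0.910.
μ = 3.648 − (-0.8416)·0.910 = 4.414.
E[T] = exp(μ + σ²/2) = exp(4.414 + 0.4141) = 125 minutes.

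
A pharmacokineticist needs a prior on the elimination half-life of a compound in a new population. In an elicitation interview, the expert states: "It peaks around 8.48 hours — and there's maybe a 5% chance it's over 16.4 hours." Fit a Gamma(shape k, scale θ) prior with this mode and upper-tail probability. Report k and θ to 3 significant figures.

Gamma(k,θ) with k>1 has mode (k−1)θ, so θ = 8.48/(k−1).
Need P(X < 16.4) = 0.95 with θ tied to k this way. Start at k = 2, θ = 8.48: P(X<16.4) ≈ 0.576.
Too low — raise k to concentrate. Iterating converges to k ≈ 7.38.
Then θ = 8.48/(7.38−1) ≈ 1.33.

k ≈ 7.38, θ ≈ 1.33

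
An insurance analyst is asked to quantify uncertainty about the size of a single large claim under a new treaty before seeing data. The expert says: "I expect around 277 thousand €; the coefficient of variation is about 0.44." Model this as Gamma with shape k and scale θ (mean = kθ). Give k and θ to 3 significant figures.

For Gamma(k, scale θ): mean = kθ, variance = kθ², so CV = 1/√k.
CV = 0.44, hence k = 1/CV² = 5.17.
Then θ = mean/k = 277/5.17 = 53.6.

k ≈ 5.17, θ ≈ 53.6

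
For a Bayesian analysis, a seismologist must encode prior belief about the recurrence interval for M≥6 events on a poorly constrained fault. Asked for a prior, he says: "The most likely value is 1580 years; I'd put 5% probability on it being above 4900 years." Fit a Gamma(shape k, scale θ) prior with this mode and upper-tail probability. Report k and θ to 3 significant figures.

Gamma(k,θ) with k>1 has mode (k−1)θ, so θ = 1580/(k−1).
Need P(X < 4900) = 0.95 with θ tied to k this way. Start at k = 2, θ = 1580: P(X<4900) ≈ 0.815.
Too low — raise k to concentrate. Iterating converges to k ≈ 3.06.
Then θ = 1580/(3.06−1) ≈ 768.

k ≈ 3.06, θ ≈ 768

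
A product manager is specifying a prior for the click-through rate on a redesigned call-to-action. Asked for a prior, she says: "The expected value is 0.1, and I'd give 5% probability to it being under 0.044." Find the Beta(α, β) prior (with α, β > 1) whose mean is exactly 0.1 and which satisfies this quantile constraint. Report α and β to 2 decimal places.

With mean 0.1 fixed, write α = 0.1s, β = 0.9s where s = α+β.
Need P(θ < 0.044) = 0.05 under Beta(0.1s, 0.9s). Normal approximation: (q−m)/√(m(1−m)/s) ≈ z_{0.05} = -1.64, so s ≈ 0.1·0.9·(-1.64)²/(0.044−0.1)² = 77.6.
At s = 77.6: P(θ<0.044) ≈ 0.025. Adjusting to match 0.05 gives s ≈ 56.82.
So α = 0.1·56.82 ≈ 5.68, β = 0.9·56.82 ≈ 51.13.

α ≈ 5.68, β ≈ 51.13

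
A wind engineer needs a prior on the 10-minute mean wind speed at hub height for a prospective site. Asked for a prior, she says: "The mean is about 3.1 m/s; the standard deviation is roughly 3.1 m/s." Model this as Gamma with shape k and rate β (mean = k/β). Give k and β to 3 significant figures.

For Gamma(k, rate β): mean = k/β, variance = k/β², so CV = 1/√k.
CV = SD/mean = 3.1/3.1 = 1, hence k = 1/CV² = 1.
Then β = k/mean = 1/3.1 = 0.323.

k ≈ 1, β ≈ 0.323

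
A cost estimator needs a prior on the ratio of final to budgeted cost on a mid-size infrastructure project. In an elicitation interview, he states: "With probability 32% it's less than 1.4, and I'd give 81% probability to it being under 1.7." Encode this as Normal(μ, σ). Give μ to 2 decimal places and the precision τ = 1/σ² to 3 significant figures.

μ = 1.50, τ = 20.1

For Normal(μ,σ), the p-quantile is μ + z_p·σ. Here z_{0.32} = -0.4677, z_{0.81} = 0.8779.
So 1.4 = μ − 0.4677σ and 1.7 = μ + 0.8779σ.
Subtracting: σ = (1.7 − 1.4)/(0.8779 − (-0.4677)) = 0.22.
Then μ = 1.4 − (-0.4677)·0.22 = 1.50.
Precision τ = 1/σ² = 1/0.2229² = 20.1.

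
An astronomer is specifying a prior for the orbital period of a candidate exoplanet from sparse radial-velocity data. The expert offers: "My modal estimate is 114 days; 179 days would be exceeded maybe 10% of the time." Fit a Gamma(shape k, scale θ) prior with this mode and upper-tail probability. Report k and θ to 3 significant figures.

k ≈ 10.2, θ ≈ 12.4

Gamma(k,θ) with k>1 has mode (k−1)θ, so θ = 114/(k−1).
Need P(X < 179) = 0.9 with θ tied to k this way. Start at k = 2, θ = 114: P(X<179) ≈ 0.465.
Too low — raise k to concentrate. Iterating converges to k ≈ 10.2.
Then θ = 114/(10.2−1) ≈ 12.4.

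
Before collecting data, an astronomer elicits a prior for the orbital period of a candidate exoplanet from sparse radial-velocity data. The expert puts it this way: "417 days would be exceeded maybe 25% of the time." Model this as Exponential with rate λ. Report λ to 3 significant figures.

P(T > 417.0) = e^(−λ·417.0) = 0.25, so λ = −ln(0.25)/417.0 = 0.00332.

λ ≈ 0.00332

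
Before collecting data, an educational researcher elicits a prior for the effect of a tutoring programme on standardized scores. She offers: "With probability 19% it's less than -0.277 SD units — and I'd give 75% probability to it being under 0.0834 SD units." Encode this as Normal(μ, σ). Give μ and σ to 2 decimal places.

μ = -0.07, σ = 0.23

The p-quantile of Normal(μ,σ) is μ + z_p·σ, with z_{0.19} = -0.8779 and z_{0.75} = 0.6745.
Eliminate σ: μ = (z₂·x₁ − z₁·x₂)/(z₂ − z₁) = (0.6745·-0.277 − (-0.8779)·0.0834)/1.552 = -0.07.
Then σ = (x₂ − x₁)/(z₂ − z₁) = (0.0834 − -0.277)/1.552 = 0.23.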